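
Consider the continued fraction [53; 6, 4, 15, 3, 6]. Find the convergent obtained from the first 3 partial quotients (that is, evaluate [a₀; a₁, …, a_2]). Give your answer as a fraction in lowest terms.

1329/25

Build up convergents one term at a time:
a_0 = 53: 53/1
a_1 = 6: 319/6
a_2 = 4: 1329/25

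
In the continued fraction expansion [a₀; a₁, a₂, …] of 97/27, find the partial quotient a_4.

5

97 ÷ 27 → quotient 3, remainder 16
27 ÷ 16 → quotient 1, remainder 11
16 ÷ 11 → quotient 1, remainder 5
11 ÷ 5 → quotient 2, remainder 1
5 ÷ 1 → quotient 5, remainder 0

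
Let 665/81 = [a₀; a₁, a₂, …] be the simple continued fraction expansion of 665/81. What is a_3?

Run the Euclidean algorithm, recording each quotient:
⌊665/81⌋ = 8, remainder 17
⌊81/17⌋ = 4, remainder 13
⌊17/13⌋ = 1, remainder 4
⌊13/4⌋ = 3, remainder 1

3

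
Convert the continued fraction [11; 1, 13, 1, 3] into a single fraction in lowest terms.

a_0 = 11: 11/1
a_1 = 1: 12/1
a_2 = 13: 167/14
a_3 = 1: 179/15
a_4 = 3: 704/59

704/59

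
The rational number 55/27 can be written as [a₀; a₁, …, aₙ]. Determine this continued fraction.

Repeatedly divide and take the remainder:
55 = 2·27 + 1, so a_0 = 2
27 = 27·1 + 0, so a_1 = 27

[2; 27]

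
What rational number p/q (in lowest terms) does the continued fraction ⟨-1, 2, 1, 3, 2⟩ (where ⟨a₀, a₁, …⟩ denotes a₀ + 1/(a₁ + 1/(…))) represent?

-16/25

a_0 = -1: -1/1
a_1 = 2: -1/2
a_2 = 1: -2/3
a_3 = 3: -7/11
a_4 = 2: -16/25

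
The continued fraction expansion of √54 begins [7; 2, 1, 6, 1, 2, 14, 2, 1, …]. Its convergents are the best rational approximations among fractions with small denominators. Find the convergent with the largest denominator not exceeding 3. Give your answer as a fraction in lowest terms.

List convergents until the denominator exceeds the bound:
a_0 = 7: 7/1  (≤ bound)
a_1 = 2: 15/2  (≤ bound)
a_2 = 1: 22/3  (≤ bound)
a_3 = 6: 147/20  (> 3, stop)

22/3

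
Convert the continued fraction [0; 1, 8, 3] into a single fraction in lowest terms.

25/28

Start with 3.
8 + 1/(3/1) = 8 + 1/3 = 25/3
1 + 1/(25/3) = 1 + 3/25 = 28/25
0 + 1/(28/25) = 0 + 25/28 = 25/28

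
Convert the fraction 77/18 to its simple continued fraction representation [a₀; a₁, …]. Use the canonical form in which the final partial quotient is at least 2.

Run the Euclidean algorithm, recording each quotient:
⌊77/18⌋ = 4, remainder 5
⌊18/5⌋ = 3, remainder 3
⌊5/3⌋ = 1, remainder 2
⌊3/2⌋ = 1, remainder 1
⌊2/1⌋ = 2, remainder 0

[4; 3, 1, 1, 2]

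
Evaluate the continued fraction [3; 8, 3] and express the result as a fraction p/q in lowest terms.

78/25

Work from the innermost term outward:
Start with 3.
8 + 1/(3/1) = 8 + 1/3 = 25/3
3 + 1/(25/3) = 3 + 3/25 = 78/25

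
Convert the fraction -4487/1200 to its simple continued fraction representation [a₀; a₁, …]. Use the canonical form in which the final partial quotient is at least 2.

[-4; 3, 1, 5, 52]

Apply division with remainder until the remainder is 0:
-4487 ÷ 1200 → quotient -4, remainder 313
1200 ÷ 313 → quotient 3, remainder 261
313 ÷ 261 → quotient 1, remainder 52
261 ÷ 52 → quotient 5, remainder 1
52 ÷ 1 → quotient 52, remainder 0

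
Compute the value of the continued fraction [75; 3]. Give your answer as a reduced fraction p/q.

Work from the innermost term outward:
Start with 3.
75 + 1/(3/1) = 75 + 1/3 = 226/3

226/3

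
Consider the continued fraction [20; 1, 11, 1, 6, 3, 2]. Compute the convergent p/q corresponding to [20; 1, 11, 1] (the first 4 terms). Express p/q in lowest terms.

272/13

Compute successive convergents:
a_0 = 20: 20/1
a_1 = 1: 21/1
a_2 = 11: 251/12
a_3 = 1: 272/13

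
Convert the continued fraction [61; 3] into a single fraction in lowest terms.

184/3

Use the convergent recurrence hₖ = aₖ·hₖ₋₁ + hₖ₋₂ (and likewise for the denominators kₖ):
a_0 = 61: 61/1
a_1 = 3: 184/3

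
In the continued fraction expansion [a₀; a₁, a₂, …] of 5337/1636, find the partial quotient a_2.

1

⌊5337/1636⌋ = 3, remainder 429
⌊1636/429⌋ = 3, remainder 349
⌊429/349⌋ = 1, remainder 80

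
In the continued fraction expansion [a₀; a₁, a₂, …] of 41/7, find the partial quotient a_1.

1

Run the Euclidean algorithm, recording each quotient:
41 ÷ 7 → quotient 5, remainder 6
7 ÷ 6 → quotient 1, remainder 1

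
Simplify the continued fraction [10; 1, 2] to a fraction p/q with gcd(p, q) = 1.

32/3

Start with 2.
1 + 1/(2/1) = 1 + 1/2 = 3/2
10 + 1/(3/2) = 10 + 2/3 = 32/3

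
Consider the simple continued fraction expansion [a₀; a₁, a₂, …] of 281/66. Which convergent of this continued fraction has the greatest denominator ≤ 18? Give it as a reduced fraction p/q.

a_0 = 4: 4/1  (≤ bound)
a_1 = 3: 13/3  (≤ bound)
a_2 = 1: 17/4  (≤ bound)
a_3 = 7: 132/31  (> 18, stop)

17/4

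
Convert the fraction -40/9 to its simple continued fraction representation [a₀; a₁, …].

⌊-40/9⌋ = -5, remainder 5
⌊9/5⌋ = 1, remainder 4
⌊5/4⌋ = 1, remainder 1
⌊4/1⌋ = 4, remainder 0

[-5; 1, 1, 4]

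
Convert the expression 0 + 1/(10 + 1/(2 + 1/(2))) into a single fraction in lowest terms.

5/52

Start with 2.
2 + 1/(2/1) = 2 + 1/2 = 5/2
10 + 1/(5/2) = 10 + 2/5 = 52/5
0 + 1/(52/5) = 0 + 5/52 = 5/52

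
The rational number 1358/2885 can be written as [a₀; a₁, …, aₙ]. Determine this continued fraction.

Run the Euclidean algorithm, recording each quotient:
1358 = 0·2885 + 1358, so a_0 = 0
2885 = 2·1358 + 169, so a_1 = 2
1358 = 8·169 + 6, so a_2 = 8
169 = 28·6 + 1, so a_3 = 28
6 = 6·1 + 0, so a_4 = 6

[0; 2, 8, 28, 6]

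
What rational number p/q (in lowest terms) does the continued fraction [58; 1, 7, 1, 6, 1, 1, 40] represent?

Start with 40.
1 + 1/(40/1) = 1 + 1/40 = 41/40
1 + 1/(41/40) = 1 + 40/41 = 81/41
6 + 1/(81/41) = 6 + 41/81 = 527/81
1 + 1/(527/81) = 1 + 81/527 = 608/527
7 + 1/(608/527) = 7 + 527/608 = 4783/608
1 + 1/(4783/608) = 1 + 608/4783 = 5391/4783
58 + 1/(5391/4783) = 58 + 4783/5391 = 317461/5391

317461/5391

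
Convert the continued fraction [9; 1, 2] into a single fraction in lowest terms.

Compute successive convergents:
a_0 = 9: 9/1
a_1 = 1: 10/1
a_2 = 2: 29/3

29/3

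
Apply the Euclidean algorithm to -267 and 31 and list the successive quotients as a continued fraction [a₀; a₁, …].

⌊-267/31⌋ = -9, remainder 12
⌊31/12⌋ = 2, remainder 7
⌊12/7⌋ = 1, remainder 5
⌊7/5⌋ = 1, remainder 2
⌊5/2⌋ = 2, remainder 1
⌊2/1⌋ = 2, remainder 0

[-9; 2, 1, 1, 2, 2]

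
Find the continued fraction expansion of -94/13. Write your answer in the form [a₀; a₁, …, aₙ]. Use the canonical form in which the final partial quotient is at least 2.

⌊-94/13⌋ = -8, remainder 10
⌊13/10⌋ = 1, remainder 3
⌊10/3⌋ = 3, remainder 1
⌊3/1⌋ = 3, remainder 0

[-8; 1, 3, 3]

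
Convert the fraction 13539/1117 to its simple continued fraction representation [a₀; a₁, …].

[12; 8, 3, 1, 1, 1, 5, 2]

Repeatedly divide and take the remainder:
13539 ÷ 1117 → quotient 12, remainder 135
1117 ÷ 135 → quotient 8, remainder 37
135 ÷ 37 → quotient 3, remainder 24
37 ÷ 24 → quotient 1, remainder 13
24 ÷ 13 → quotient 1, remainder 11
13 ÷ 11 → quotient 1, remainder 2
11 ÷ 2 → quotient 5, remainder 1
2 ÷ 1 → quotient 2, remainder 0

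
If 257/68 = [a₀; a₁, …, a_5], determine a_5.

7

257 = 3·68 + 53, so a_0 = 3
68 = 1·53 + 15, so a_1 = 1
53 = 3·15 + 8, so a_2 = 3
15 = 1·8 + 7, so a_3 = 1
8 = 1·7 + 1, so a_4 = 1
7 = 7·1 + 0, so a_5 = 7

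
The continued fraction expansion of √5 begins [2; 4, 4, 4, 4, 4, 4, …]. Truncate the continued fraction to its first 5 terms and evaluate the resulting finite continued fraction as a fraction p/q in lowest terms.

682/305

Use the convergent recurrence hₖ = aₖ·hₖ₋₁ + hₖ₋₂ (and likewise for the denominators kₖ):
a_0 = 2: 2/1
a_1 = 4: 9/4
a_2 = 4: 38/17
a_3 = 4: 161/72
a_4 = 4: 682/305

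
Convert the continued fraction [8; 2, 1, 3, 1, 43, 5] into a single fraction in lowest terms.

a_0 = 8: 8/1
a_1 = 2: 17/2
a_2 = 1: 25/3
a_3 = 3: 92/11
a_4 = 1: 117/14
a_5 = 43: 5123/613
a_6 = 5: 25732/3079

25732/3079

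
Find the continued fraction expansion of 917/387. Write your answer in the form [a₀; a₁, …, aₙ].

[2; 2, 1, 2, 2, 2, 8]

Run the Euclidean algorithm, recording each quotient:
917 ÷ 387 → quotient 2, remainder 143
387 ÷ 143 → quotient 2, remainder 101
143 ÷ 101 → quotient 1, remainder 42
101 ÷ 42 → quotient 2, remainder 17
42 ÷ 17 → quotient 2, remainder 8
17 ÷ 8 → quotient 2, remainder 1
8 ÷ 1 → quotient 8, remainder 0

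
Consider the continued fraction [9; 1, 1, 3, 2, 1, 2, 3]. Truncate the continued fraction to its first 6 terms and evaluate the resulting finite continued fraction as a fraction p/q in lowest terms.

220/23

Start with 1.
2 + 1/(1/1) = 2 + 1/1 = 3/1
3 + 1/(3/1) = 3 + 1/3 = 10/3
1 + 1/(10/3) = 1 + 3/10 = 13/10
1 + 1/(13/10) = 1 + 10/13 = 23/13
9 + 1/(23/13) = 9 + 13/23 = 220/23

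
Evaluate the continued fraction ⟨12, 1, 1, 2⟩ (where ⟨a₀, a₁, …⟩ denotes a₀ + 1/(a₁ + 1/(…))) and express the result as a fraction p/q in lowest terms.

a_0 = 12: 12/1
a_1 = 1: 13/1
a_2 = 1: 25/2
a_3 = 2: 63/5

63/5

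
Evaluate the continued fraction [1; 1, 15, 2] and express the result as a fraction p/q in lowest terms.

Starting at the tail and folding back:
Start with 2.
15 + 1/(2/1) = 15 + 1/2 = 31/2
1 + 1/(31/2) = 1 + 2/31 = 33/31
1 + 1/(33/31) = 1 + 31/33 = 64/33

64/33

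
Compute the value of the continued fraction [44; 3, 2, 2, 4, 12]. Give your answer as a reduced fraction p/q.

40617/917

Start with 12.
4 + 1/(12/1) = 4 + 1/12 = 49/12
2 + 1/(49/12) = 2 + 12/49 = 110/49
2 + 1/(110/49) = 2 + 49/110 = 269/110
3 + 1/(269/110) = 3 + 110/269 = 917/269
44 + 1/(917/269) = 44 + 269/917 = 40617/917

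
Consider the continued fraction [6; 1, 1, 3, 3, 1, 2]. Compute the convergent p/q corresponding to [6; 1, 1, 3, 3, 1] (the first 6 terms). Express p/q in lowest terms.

Compute successive convergents:
a_0 = 6: 6/1
a_1 = 1: 7/1
a_2 = 1: 13/2
a_3 = 3: 46/7
a_4 = 3: 151/23
a_5 = 1: 197/30

197/30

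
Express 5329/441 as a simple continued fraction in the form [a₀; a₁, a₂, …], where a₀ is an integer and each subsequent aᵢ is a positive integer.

[12; 11, 1, 11, 3]

5329 = 12·441 + 37, so a_0 = 12
441 = 11·37 + 34, so a_1 = 11
37 = 1·34 + 3, so a_2 = 1
34 = 11·3 + 1, so a_3 = 11
3 = 3·1 + 0, so a_4 = 3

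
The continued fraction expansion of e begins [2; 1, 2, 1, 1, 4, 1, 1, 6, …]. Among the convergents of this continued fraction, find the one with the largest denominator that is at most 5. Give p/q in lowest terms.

List convergents until the denominator exceeds the bound:
a_0 = 2: 2/1  (≤ bound)
a_1 = 1: 3/1  (≤ bound)
a_2 = 2: 8/3  (≤ bound)
a_3 = 1: 11/4  (≤ bound)
a_4 = 1: 19/7  (> 5, stop)

11/4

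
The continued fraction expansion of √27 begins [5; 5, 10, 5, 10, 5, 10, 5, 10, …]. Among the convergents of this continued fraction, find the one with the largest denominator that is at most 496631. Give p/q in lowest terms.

716035/137801

List convergents until the denominator exceeds the bound:
a_0 = 5: 5/1  (≤ bound)
a_1 = 5: 26/5  (≤ bound)
a_2 = 10: 265/51  (≤ bound)
a_3 = 5: 1351/260  (≤ bound)
a_4 = 10: 13775/2651  (≤ bound)
a_5 = 5: 70226/13515  (≤ bound)
a_6 = 10: 716035/137801  (≤ bound)
a_7 = 5: 3650401/702520  (> 496631, stop)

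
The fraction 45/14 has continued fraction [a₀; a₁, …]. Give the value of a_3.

⌊45/14⌋ = 3, remainder 3
⌊14/3⌋ = 4, remainder 2
⌊3/2⌋ = 1, remainder 1
⌊2/1⌋ = 2, remainder 0

2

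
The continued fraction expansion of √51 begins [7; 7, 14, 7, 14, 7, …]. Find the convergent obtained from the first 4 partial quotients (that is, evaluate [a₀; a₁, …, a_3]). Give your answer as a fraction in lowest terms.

Use the convergent recurrence hₖ = aₖ·hₖ₋₁ + hₖ₋₂ (and likewise for the denominators kₖ):
a_0 = 7: 7/1
a_1 = 7: 50/7
a_2 = 14: 707/99
a_3 = 7: 4999/700

4999/700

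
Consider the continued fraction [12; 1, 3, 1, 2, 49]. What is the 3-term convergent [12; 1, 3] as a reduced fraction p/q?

51/4

Use the convergent recurrence hₖ = aₖ·hₖ₋₁ + hₖ₋₂ (and likewise for the denominators kₖ):
a_0 = 12: 12/1
a_1 = 1: 13/1
a_2 = 3: 51/4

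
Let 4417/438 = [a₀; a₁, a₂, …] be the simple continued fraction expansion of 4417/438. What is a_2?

1

⌊4417/438⌋ = 10, remainder 37
⌊438/37⌋ = 11, remainder 31
⌊37/31⌋ = 1, remainder 6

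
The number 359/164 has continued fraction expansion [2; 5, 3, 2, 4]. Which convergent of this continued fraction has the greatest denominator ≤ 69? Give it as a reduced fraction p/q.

81/37

List convergents until the denominator exceeds the bound:
a_0 = 2: 2/1  (≤ bound)
a_1 = 5: 11/5  (≤ bound)
a_2 = 3: 35/16  (≤ bound)
a_3 = 2: 81/37  (≤ bound)
a_4 = 4: 359/164  (> 69, stop)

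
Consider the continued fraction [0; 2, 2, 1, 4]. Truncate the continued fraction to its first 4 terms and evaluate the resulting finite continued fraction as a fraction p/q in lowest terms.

3/7

Collapse the nested fraction from the inside out:
Start with 1.
2 + 1/(1/1) = 2 + 1/1 = 3/1
2 + 1/(3/1) = 2 + 1/3 = 7/3
0 + 1/(7/3) = 0 + 3/7 = 3/7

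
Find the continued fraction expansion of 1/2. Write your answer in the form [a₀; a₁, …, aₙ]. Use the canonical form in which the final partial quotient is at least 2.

Repeatedly divide and take the remainder:
1 ÷ 2 → quotient 0, remainder 1
2 ÷ 1 → quotient 2, remainder 0

[0; 2]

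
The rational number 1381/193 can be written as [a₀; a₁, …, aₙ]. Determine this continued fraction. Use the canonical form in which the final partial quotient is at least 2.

[7; 6, 2, 3, 4]

Run the Euclidean algorithm, recording each quotient:
1381 ÷ 193 → quotient 7, remainder 30
193 ÷ 30 → quotient 6, remainder 13
30 ÷ 13 → quotient 2, remainder 4
13 ÷ 4 → quotient 3, remainder 1
4 ÷ 1 → quotient 4, remainder 0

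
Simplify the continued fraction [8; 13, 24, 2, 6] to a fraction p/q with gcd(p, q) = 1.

a_0 = 8: 8/1
a_1 = 13: 105/13
a_2 = 24: 2528/313
a_3 = 2: 5161/639
a_4 = 6: 33494/4147

33494/4147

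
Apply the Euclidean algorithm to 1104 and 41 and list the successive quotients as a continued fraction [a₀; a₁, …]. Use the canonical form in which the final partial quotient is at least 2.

[26; 1, 12, 1, 2]

1104 ÷ 41 → quotient 26, remainder 38
41 ÷ 38 → quotient 1, remainder 3
38 ÷ 3 → quotient 12, remainder 2
3 ÷ 2 → quotient 1, remainder 1
2 ÷ 1 → quotient 2, remainder 0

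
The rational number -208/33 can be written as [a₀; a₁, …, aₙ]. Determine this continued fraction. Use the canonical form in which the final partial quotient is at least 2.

[-7; 1, 2, 3, 3]

Apply division with remainder until the remainder is 0:
-208 ÷ 33 → quotient -7, remainder 23
33 ÷ 23 → quotient 1, remainder 10
23 ÷ 10 → quotient 2, remainder 3
10 ÷ 3 → quotient 3, remainder 1
3 ÷ 1 → quotient 3, remainder 0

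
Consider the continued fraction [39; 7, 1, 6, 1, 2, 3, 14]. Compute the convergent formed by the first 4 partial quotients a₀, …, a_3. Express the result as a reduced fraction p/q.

a_0 = 39: 39/1
a_1 = 7: 274/7
a_2 = 1: 313/8
a_3 = 6: 2152/55

2152/55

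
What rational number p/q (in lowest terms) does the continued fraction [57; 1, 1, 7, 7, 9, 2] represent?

118690/2063

Work from the innermost term outward:
Start with 2.
9 + 1/(2/1) = 9 + 1/2 = 19/2
7 + 1/(19/2) = 7 + 2/19 = 135/19
7 + 1/(135/19) = 7 + 19/135 = 964/135
1 + 1/(964/135) = 1 + 135/964 = 1099/964
1 + 1/(1099/964) = 1 + 964/1099 = 2063/1099
57 + 1/(2063/1099) = 57 + 1099/2063 = 118690/2063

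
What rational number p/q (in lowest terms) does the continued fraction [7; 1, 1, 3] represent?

Starting at the tail and folding back:
Start with 3.
1 + 1/(3/1) = 1 + 1/3 = 4/3
1 + 1/(4/3) = 1 + 3/4 = 7/4
7 + 1/(7/4) = 7 + 4/7 = 53/7

53/7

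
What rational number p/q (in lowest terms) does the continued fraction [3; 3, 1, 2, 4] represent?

157/48

Compute successive convergents:
a_0 = 3: 3/1
a_1 = 3: 10/3
a_2 = 1: 13/4
a_3 = 2: 36/11
a_4 = 4: 157/48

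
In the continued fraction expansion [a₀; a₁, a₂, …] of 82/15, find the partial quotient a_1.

2

⌊82/15⌋ = 5, remainder 7
⌊15/7⌋ = 2, remainder 1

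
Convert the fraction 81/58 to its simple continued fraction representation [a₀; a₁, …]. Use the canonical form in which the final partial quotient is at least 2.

Apply division with remainder until the remainder is 0:
⌊81/58⌋ = 1, remainder 23
⌊58/23⌋ = 2, remainder 12
⌊23/12⌋ = 1, remainder 11
⌊12/11⌋ = 1, remainder 1
⌊11/1⌋ = 11, remainder 0

[1; 2, 1, 1, 11]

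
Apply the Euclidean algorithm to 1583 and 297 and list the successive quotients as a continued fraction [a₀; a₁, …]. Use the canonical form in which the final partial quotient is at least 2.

1583 = 5·297 + 98, so a_0 = 5
297 = 3·98 + 3, so a_1 = 3
98 = 32·3 + 2, so a_2 = 32
3 = 1·2 + 1, so a_3 = 1
2 = 2·1 + 0, so a_4 = 2

[5; 3, 32, 1, 2]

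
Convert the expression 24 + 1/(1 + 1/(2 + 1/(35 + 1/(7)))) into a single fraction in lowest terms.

18379/745

Work from the innermost term outward:
Start with 7.
35 + 1/(7/1) = 35 + 1/7 = 246/7
2 + 1/(246/7) = 2 + 7/246 = 499/246
1 + 1/(499/246) = 1 + 246/499 = 745/499
24 + 1/(745/499) = 24 + 499/745 = 18379/745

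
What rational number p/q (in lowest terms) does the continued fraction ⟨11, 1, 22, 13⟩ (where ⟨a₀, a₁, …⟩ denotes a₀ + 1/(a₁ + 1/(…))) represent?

Use the convergent recurrence hₖ = aₖ·hₖ₋₁ + hₖ₋₂ (and likewise for the denominators kₖ):
a_0 = 11: 11/1
a_1 = 1: 12/1
a_2 = 22: 275/23
a_3 = 13: 3587/300

3587/300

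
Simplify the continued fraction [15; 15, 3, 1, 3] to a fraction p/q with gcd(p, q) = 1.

Start with 3.
1 + 1/(3/1) = 1 + 1/3 = 4/3
3 + 1/(4/3) = 3 + 3/4 = 15/4
15 + 1/(15/4) = 15 + 4/15 = 229/15
15 + 1/(229/15) = 15 + 15/229 = 3450/229

3450/229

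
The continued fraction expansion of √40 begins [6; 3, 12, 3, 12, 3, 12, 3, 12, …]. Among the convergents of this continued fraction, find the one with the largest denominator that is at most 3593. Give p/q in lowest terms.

8886/1405

a_0 = 6: 6/1  (≤ bound)
a_1 = 3: 19/3  (≤ bound)
a_2 = 12: 234/37  (≤ bound)
a_3 = 3: 721/114  (≤ bound)
a_4 = 12: 8886/1405  (≤ bound)
a_5 = 3: 27379/4329  (> 3593, stop)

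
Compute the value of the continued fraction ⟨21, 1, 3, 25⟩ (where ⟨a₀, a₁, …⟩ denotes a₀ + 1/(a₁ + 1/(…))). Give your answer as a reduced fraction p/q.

2197/101

Work from the innermost term outward:
Start with 25.
3 + 1/(25/1) = 3 + 1/25 = 76/25
1 + 1/(76/25) = 1 + 25/76 = 101/76
21 + 1/(101/76) = 21 + 76/101 = 2197/101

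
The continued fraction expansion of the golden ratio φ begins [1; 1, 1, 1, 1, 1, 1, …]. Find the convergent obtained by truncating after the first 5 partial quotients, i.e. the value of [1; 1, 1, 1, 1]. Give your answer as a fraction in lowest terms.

Starting at the tail and folding back:
Start with 1.
1 + 1/(1/1) = 1 + 1/1 = 2/1
1 + 1/(2/1) = 1 + 1/2 = 3/2
1 + 1/(3/2) = 1 + 2/3 = 5/3
1 + 1/(5/3) = 1 + 3/5 = 8/5

8/5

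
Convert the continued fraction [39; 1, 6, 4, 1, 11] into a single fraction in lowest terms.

16941/425

Starting at the tail and folding back:
Start with 11.
1 + 1/(11/1) = 1 + 1/11 = 12/11
4 + 1/(12/11) = 4 + 11/12 = 59/12
6 + 1/(59/12) = 6 + 12/59 = 366/59
1 + 1/(366/59) = 1 + 59/366 = 425/366
39 + 1/(425/366) = 39 + 366/425 = 16941/425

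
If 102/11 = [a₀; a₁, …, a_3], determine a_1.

3

⌊102/11⌋ = 9, remainder 3
⌊11/3⌋ = 3, remainder 2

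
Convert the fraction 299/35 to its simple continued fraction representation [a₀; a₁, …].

[8; 1, 1, 5, 3]

299 ÷ 35 → quotient 8, remainder 19
35 ÷ 19 → quotient 1, remainder 16
19 ÷ 16 → quotient 1, remainder 3
16 ÷ 3 → quotient 5, remainder 1
3 ÷ 1 → quotient 3, remainder 0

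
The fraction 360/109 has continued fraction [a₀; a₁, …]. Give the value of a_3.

Repeatedly divide and take the remainder:
360 = 3·109 + 33, so a_0 = 3
109 = 3·33 + 10, so a_1 = 3
33 = 3·10 + 3, so a_2 = 3
10 = 3·3 + 1, so a_3 = 3

3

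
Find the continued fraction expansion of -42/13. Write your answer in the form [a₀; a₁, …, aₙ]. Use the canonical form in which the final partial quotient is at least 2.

[-4; 1, 3, 3]

Run the Euclidean algorithm, recording each quotient:
-42 = -4·13 + 10, so a_0 = -4
13 = 1·10 + 3, so a_1 = 1
10 = 3·3 + 1, so a_2 = 3
3 = 3·1 + 0, so a_3 = 3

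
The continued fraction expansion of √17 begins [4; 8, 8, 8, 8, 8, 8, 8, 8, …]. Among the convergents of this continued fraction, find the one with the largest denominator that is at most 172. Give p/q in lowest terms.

268/65

a_0 = 4: 4/1  (≤ bound)
a_1 = 8: 33/8  (≤ bound)
a_2 = 8: 268/65  (≤ bound)
a_3 = 8: 2177/528  (> 172, stop)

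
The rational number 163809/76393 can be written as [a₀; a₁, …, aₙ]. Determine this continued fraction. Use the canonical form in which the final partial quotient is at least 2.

Repeatedly divide and take the remainder:
⌊163809/76393⌋ = 2, remainder 11023
⌊76393/11023⌋ = 6, remainder 10255
⌊11023/10255⌋ = 1, remainder 768
⌊10255/768⌋ = 13, remainder 271
⌊768/271⌋ = 2, remainder 226
⌊271/226⌋ = 1, remainder 45
⌊226/45⌋ = 5, remainder 1
⌊45/1⌋ = 45, remainder 0

[2; 6, 1, 13, 2, 1, 5, 45]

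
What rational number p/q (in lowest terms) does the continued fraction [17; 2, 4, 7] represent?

1134/65

Start with 7.
4 + 1/(7/1) = 4 + 1/7 = 29/7
2 + 1/(29/7) = 2 + 7/29 = 65/29
17 + 1/(65/29) = 17 + 29/65 = 1134/65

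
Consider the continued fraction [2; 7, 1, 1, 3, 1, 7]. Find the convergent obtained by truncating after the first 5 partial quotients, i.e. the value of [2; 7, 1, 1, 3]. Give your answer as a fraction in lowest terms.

113/53

Start with 3.
1 + 1/(3/1) = 1 + 1/3 = 4/3
1 + 1/(4/3) = 1 + 3/4 = 7/4
7 + 1/(7/4) = 7 + 4/7 = 53/7
2 + 1/(53/7) = 2 + 7/53 = 113/53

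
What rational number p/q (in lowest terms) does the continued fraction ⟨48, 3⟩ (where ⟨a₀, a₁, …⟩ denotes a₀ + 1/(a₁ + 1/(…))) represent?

Compute successive convergents:
a_0 = 48: 48/1
a_1 = 3: 145/3

145/3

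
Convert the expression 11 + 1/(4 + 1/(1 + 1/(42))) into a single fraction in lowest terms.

2397/214

Work from the innermost term outward:
Start with 42.
1 + 1/(42/1) = 1 + 1/42 = 43/42
4 + 1/(43/42) = 4 + 42/43 = 214/43
11 + 1/(214/43) = 11 + 43/214 = 2397/214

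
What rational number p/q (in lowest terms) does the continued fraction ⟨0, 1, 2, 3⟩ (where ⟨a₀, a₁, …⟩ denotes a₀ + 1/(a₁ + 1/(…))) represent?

7/10

a_0 = 0: 0/1
a_1 = 1: 1/1
a_2 = 2: 2/3
a_3 = 3: 7/10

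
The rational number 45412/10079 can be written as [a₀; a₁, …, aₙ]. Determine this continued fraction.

⌊45412/10079⌋ = 4, remainder 5096
⌊10079/5096⌋ = 1, remainder 4983
⌊5096/4983⌋ = 1, remainder 113
⌊4983/113⌋ = 44, remainder 11
⌊113/11⌋ = 10, remainder 3
⌊11/3⌋ = 3, remainder 2
⌊3/2⌋ = 1, remainder 1
⌊2/1⌋ = 2, remainder 0

[4; 1, 1, 44, 10, 3, 1, 2]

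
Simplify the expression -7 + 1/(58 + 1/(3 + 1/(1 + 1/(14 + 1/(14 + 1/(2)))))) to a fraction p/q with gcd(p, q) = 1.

a_0 = -7: -7/1
a_1 = 58: -405/58
a_2 = 3: -1222/175
a_3 = 1: -1627/233
a_4 = 14: -24000/3437
a_5 = 14: -337627/48351
a_6 = 2: -699254/100139

-699254/100139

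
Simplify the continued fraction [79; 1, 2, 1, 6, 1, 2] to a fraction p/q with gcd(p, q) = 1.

7097/89

Use the convergent recurrence hₖ = aₖ·hₖ₋₁ + hₖ₋₂ (and likewise for the denominators kₖ):
a_0 = 79: 79/1
a_1 = 1: 80/1
a_2 = 2: 239/3
a_3 = 1: 319/4
a_4 = 6: 2153/27
a_5 = 1: 2472/31
a_6 = 2: 7097/89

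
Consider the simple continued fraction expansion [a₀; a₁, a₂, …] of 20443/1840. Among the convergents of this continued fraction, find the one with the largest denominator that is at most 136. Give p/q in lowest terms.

1511/136

List convergents until the denominator exceeds the bound:
a_0 = 11: 11/1  (≤ bound)
a_1 = 9: 100/9  (≤ bound)
a_2 = 15: 1511/136  (≤ bound)
a_3 = 1: 1611/145  (> 136, stop)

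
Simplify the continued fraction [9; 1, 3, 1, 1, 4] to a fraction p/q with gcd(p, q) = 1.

401/41

Collapse the nested fraction from the inside out:
Start with 4.
1 + 1/(4/1) = 1 + 1/4 = 5/4
1 + 1/(5/4) = 1 + 4/5 = 9/5
3 + 1/(9/5) = 3 + 5/9 = 32/9
1 + 1/(32/9) = 1 + 9/32 = 41/32
9 + 1/(41/32) = 9 + 32/41 = 401/41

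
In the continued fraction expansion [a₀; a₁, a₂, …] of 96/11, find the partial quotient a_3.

Repeatedly divide and take the remainder:
96 = 8·11 + 8, so a_0 = 8
11 = 1·8 + 3, so a_1 = 1
8 = 2·3 + 2, so a_2 = 2
3 = 1·2 + 1, so a_3 = 1

1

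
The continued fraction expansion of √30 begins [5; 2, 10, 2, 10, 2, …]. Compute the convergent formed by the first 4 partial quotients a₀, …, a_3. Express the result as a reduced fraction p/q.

Start with 2.
10 + 1/(2/1) = 10 + 1/2 = 21/2
2 + 1/(21/2) = 2 + 2/21 = 44/21
5 + 1/(44/21) = 5 + 21/44 = 241/44

241/44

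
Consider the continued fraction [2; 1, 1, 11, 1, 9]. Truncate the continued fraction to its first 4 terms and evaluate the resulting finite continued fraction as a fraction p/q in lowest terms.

58/23

Start with 11.
1 + 1/(11/1) = 1 + 1/11 = 12/11
1 + 1/(12/11) = 1 + 11/12 = 23/12
2 + 1/(23/12) = 2 + 12/23 = 58/23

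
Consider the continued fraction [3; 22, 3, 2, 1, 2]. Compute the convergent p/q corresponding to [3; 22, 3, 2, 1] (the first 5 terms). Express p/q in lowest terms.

a_0 = 3: 3/1
a_1 = 22: 67/22
a_2 = 3: 204/67
a_3 = 2: 475/156
a_4 = 1: 679/223

679/223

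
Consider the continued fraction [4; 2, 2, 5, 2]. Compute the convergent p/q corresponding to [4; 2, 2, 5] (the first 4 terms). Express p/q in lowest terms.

Start with 5.
2 + 1/(5/1) = 2 + 1/5 = 11/5
2 + 1/(11/5) = 2 + 5/11 = 27/11
4 + 1/(27/11) = 4 + 11/27 = 119/27

119/27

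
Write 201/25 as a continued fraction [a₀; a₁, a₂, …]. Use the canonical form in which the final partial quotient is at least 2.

[8; 25]

201 = 8·25 + 1, so a_0 = 8
25 = 25·1 + 0, so a_1 = 25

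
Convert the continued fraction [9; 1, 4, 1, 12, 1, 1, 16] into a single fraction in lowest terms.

25984/2643

a_0 = 9: 9/1
a_1 = 1: 10/1
a_2 = 4: 49/5
a_3 = 1: 59/6
a_4 = 12: 757/77
a_5 = 1: 816/83
a_6 = 1: 1573/160
a_7 = 16: 25984/2643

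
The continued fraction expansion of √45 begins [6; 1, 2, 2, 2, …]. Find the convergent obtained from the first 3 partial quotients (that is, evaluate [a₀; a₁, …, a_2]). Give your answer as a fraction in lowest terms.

a_0 = 6: 6/1
a_1 = 1: 7/1
a_2 = 2: 20/3

20/3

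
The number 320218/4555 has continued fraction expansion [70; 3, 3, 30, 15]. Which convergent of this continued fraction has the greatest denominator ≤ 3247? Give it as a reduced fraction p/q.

21301/303

List convergents until the denominator exceeds the bound:
a_0 = 70: 70/1  (≤ bound)
a_1 = 3: 211/3  (≤ bound)
a_2 = 3: 703/10  (≤ bound)
a_3 = 30: 21301/303  (≤ bound)
a_4 = 15: 320218/4555  (> 3247, stop)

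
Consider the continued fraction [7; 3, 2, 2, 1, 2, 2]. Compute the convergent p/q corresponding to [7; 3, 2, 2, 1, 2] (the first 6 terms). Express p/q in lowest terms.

474/65

Use the convergent recurrence hₖ = aₖ·hₖ₋₁ + hₖ₋₂ (and likewise for the denominators kₖ):
a_0 = 7: 7/1
a_1 = 3: 22/3
a_2 = 2: 51/7
a_3 = 2: 124/17
a_4 = 1: 175/24
a_5 = 2: 474/65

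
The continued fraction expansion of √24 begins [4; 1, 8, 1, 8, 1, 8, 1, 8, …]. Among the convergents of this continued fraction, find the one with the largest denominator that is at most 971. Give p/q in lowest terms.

4316/881

a_0 = 4: 4/1  (≤ bound)
a_1 = 1: 5/1  (≤ bound)
a_2 = 8: 44/9  (≤ bound)
a_3 = 1: 49/10  (≤ bound)
a_4 = 8: 436/89  (≤ bound)
a_5 = 1: 485/99  (≤ bound)
a_6 = 8: 4316/881  (≤ bound)
a_7 = 1: 4801/980  (> 971, stop)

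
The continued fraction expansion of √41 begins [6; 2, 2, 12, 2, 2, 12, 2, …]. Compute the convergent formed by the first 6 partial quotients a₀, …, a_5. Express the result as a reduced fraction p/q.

2049/320

a_0 = 6: 6/1
a_1 = 2: 13/2
a_2 = 2: 32/5
a_3 = 12: 397/62
a_4 = 2: 826/129
a_5 = 2: 2049/320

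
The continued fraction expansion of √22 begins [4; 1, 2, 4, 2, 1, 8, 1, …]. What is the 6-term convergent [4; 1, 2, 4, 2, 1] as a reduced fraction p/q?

197/42

a_0 = 4: 4/1
a_1 = 1: 5/1
a_2 = 2: 14/3
a_3 = 4: 61/13
a_4 = 2: 136/29
a_5 = 1: 197/42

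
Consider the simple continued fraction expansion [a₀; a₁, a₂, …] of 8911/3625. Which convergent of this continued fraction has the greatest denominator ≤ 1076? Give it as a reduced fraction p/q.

2441/993

List convergents until the denominator exceeds the bound:
a_0 = 2: 2/1  (≤ bound)
a_1 = 2: 5/2  (≤ bound)
a_2 = 5: 27/11  (≤ bound)
a_3 = 2: 59/24  (≤ bound)
a_4 = 13: 794/323  (≤ bound)
a_5 = 3: 2441/993  (≤ bound)
a_6 = 1: 3235/1316  (> 1076, stop)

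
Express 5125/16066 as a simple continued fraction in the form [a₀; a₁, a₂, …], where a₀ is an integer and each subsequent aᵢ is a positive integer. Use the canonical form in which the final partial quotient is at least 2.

⌊5125/16066⌋ = 0, remainder 5125
⌊16066/5125⌋ = 3, remainder 691
⌊5125/691⌋ = 7, remainder 288
⌊691/288⌋ = 2, remainder 115
⌊288/115⌋ = 2, remainder 58
⌊115/58⌋ = 1, remainder 57
⌊58/57⌋ = 1, remainder 1
⌊57/1⌋ = 57, remainder 0

[0; 3, 7, 2, 2, 1, 1, 57]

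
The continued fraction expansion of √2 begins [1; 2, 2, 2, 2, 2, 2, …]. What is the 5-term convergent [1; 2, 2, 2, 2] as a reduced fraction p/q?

41/29

a_0 = 1: 1/1
a_1 = 2: 3/2
a_2 = 2: 7/5
a_3 = 2: 17/12
a_4 = 2: 41/29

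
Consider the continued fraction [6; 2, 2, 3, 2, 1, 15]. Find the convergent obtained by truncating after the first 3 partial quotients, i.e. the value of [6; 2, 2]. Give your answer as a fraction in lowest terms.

Starting at the tail and folding back:
Start with 2.
2 + 1/(2/1) = 2 + 1/2 = 5/2
6 + 1/(5/2) = 6 + 2/5 = 32/5

32/5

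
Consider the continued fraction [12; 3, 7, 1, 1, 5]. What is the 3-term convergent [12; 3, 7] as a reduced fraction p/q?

Start with 7.
3 + 1/(7/1) = 3 + 1/7 = 22/7
12 + 1/(22/7) = 12 + 7/22 = 271/22

271/22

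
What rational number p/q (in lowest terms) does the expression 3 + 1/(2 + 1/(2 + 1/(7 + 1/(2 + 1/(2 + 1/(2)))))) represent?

1597/469

Work from the innermost term outward:
Start with 2.
2 + 1/(2/1) = 2 + 1/2 = 5/2
2 + 1/(5/2) = 2 + 2/5 = 12/5
7 + 1/(12/5) = 7 + 5/12 = 89/12
2 + 1/(89/12) = 2 + 12/89 = 190/89
2 + 1/(190/89) = 2 + 89/190 = 469/190
3 + 1/(469/190) = 3 + 190/469 = 1597/469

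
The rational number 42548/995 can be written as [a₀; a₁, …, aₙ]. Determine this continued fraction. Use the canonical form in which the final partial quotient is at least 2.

42548 = 42·995 + 758, so a_0 = 42
995 = 1·758 + 237, so a_1 = 1
758 = 3·237 + 47, so a_2 = 3
237 = 5·47 + 2, so a_3 = 5
47 = 23·2 + 1, so a_4 = 23
2 = 2·1 + 0, so a_5 = 2

[42; 1, 3, 5, 23, 2]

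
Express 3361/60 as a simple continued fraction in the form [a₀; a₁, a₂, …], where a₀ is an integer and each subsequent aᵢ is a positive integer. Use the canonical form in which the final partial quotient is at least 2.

Run the Euclidean algorithm, recording each quotient:
⌊3361/60⌋ = 56, remainder 1
⌊60/1⌋ = 60, remainder 0

[56; 60]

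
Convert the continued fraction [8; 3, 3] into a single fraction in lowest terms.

83/10

Start with 3.
3 + 1/(3/1) = 3 + 1/3 = 10/3
8 + 1/(10/3) = 8 + 3/10 = 83/10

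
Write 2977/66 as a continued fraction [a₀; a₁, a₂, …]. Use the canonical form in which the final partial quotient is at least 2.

Run the Euclidean algorithm, recording each quotient:
2977 = 45·66 + 7, so a_0 = 45
66 = 9·7 + 3, so a_1 = 9
7 = 2·3 + 1, so a_2 = 2
3 = 3·1 + 0, so a_3 = 3

[45; 9, 2, 3]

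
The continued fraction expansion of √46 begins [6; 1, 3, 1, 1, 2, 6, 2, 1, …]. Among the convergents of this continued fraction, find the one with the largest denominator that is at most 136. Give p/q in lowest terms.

156/23

List convergents until the denominator exceeds the bound:
a_0 = 6: 6/1  (≤ bound)
a_1 = 1: 7/1  (≤ bound)
a_2 = 3: 27/4  (≤ bound)
a_3 = 1: 34/5  (≤ bound)
a_4 = 1: 61/9  (≤ bound)
a_5 = 2: 156/23  (≤ bound)
a_6 = 6: 997/147  (> 136, stop)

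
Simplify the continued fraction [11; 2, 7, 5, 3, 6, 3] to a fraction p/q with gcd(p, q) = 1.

56248/4905

Start with 3.
6 + 1/(3/1) = 6 + 1/3 = 19/3
3 + 1/(19/3) = 3 + 3/19 = 60/19
5 + 1/(60/19) = 5 + 19/60 = 319/60
7 + 1/(319/60) = 7 + 60/319 = 2293/319
2 + 1/(2293/319) = 2 + 319/2293 = 4905/2293
11 + 1/(4905/2293) = 11 + 2293/4905 = 56248/4905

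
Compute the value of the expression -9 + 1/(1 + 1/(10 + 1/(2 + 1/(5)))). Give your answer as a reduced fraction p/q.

-1019/126

Start with 5.
2 + 1/(5/1) = 2 + 1/5 = 11/5
10 + 1/(11/5) = 10 + 5/11 = 115/11
1 + 1/(115/11) = 1 + 11/115 = 126/115
-9 + 1/(126/115) = -9 + 115/126 = -1019/126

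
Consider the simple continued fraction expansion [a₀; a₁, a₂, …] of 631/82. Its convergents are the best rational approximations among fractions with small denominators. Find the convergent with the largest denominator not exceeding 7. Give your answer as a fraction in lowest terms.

23/3

List convergents until the denominator exceeds the bound:
a_0 = 7: 7/1  (≤ bound)
a_1 = 1: 8/1  (≤ bound)
a_2 = 2: 23/3  (≤ bound)
a_3 = 3: 77/10  (> 7, stop)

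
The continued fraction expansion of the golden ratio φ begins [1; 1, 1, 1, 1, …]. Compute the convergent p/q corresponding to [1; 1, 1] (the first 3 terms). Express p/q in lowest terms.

Build up convergents one term at a time:
a_0 = 1: 1/1
a_1 = 1: 2/1
a_2 = 1: 3/2

3/2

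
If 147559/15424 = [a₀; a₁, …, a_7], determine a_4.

Repeatedly divide and take the remainder:
147559 ÷ 15424 → quotient 9, remainder 8743
15424 ÷ 8743 → quotient 1, remainder 6681
8743 ÷ 6681 → quotient 1, remainder 2062
6681 ÷ 2062 → quotient 3, remainder 495
2062 ÷ 495 → quotient 4, remainder 82

4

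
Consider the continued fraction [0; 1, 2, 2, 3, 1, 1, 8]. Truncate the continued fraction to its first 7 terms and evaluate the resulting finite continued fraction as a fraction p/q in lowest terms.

Work from the innermost term outward:
Start with 1.
1 + 1/(1/1) = 1 + 1/1 = 2/1
3 + 1/(2/1) = 3 + 1/2 = 7/2
2 + 1/(7/2) = 2 + 2/7 = 16/7
2 + 1/(16/7) = 2 + 7/16 = 39/16
1 + 1/(39/16) = 1 + 16/39 = 55/39
0 + 1/(55/39) = 0 + 39/55 = 39/55

39/55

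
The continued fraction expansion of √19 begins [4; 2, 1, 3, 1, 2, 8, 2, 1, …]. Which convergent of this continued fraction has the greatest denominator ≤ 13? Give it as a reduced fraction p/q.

48/11

a_0 = 4: 4/1  (≤ bound)
a_1 = 2: 9/2  (≤ bound)
a_2 = 1: 13/3  (≤ bound)
a_3 = 3: 48/11  (≤ bound)
a_4 = 1: 61/14  (> 13, stop)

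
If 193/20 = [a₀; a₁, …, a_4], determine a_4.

⌊193/20⌋ = 9, remainder 13
⌊20/13⌋ = 1, remainder 7
⌊13/7⌋ = 1, remainder 6
⌊7/6⌋ = 1, remainder 1
⌊6/1⌋ = 6, remainder 0

6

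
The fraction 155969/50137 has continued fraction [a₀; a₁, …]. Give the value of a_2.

48

⌊155969/50137⌋ = 3, remainder 5558
⌊50137/5558⌋ = 9, remainder 115
⌊5558/115⌋ = 48, remainder 38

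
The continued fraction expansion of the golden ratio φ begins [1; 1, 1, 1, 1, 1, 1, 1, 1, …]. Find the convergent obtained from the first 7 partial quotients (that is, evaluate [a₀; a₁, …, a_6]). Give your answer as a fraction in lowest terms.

21/13

Work from the innermost term outward:
Start with 1.
1 + 1/(1/1) = 1 + 1/1 = 2/1
1 + 1/(2/1) = 1 + 1/2 = 3/2
1 + 1/(3/2) = 1 + 2/3 = 5/3
1 + 1/(5/3) = 1 + 3/5 = 8/5
1 + 1/(8/5) = 1 + 5/8 = 13/8
1 + 1/(13/8) = 1 + 8/13 = 21/13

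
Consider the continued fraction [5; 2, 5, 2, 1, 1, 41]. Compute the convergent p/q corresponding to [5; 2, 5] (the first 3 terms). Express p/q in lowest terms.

Start with 5.
2 + 1/(5/1) = 2 + 1/5 = 11/5
5 + 1/(11/5) = 5 + 5/11 = 60/11

60/11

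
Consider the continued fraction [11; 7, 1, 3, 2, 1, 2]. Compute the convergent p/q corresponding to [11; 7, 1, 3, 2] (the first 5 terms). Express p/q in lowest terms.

779/70

Compute successive convergents:
a_0 = 11: 11/1
a_1 = 7: 78/7
a_2 = 1: 89/8
a_3 = 3: 345/31
a_4 = 2: 779/70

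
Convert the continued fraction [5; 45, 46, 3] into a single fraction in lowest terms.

Work from the innermost term outward:
Start with 3.
46 + 1/(3/1) = 46 + 1/3 = 139/3
45 + 1/(139/3) = 45 + 3/139 = 6258/139
5 + 1/(6258/139) = 5 + 139/6258 = 31429/6258

31429/6258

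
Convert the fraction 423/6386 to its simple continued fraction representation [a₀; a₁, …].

[0; 15, 10, 3, 6, 2]

423 ÷ 6386 → quotient 0, remainder 423
6386 ÷ 423 → quotient 15, remainder 41
423 ÷ 41 → quotient 10, remainder 13
41 ÷ 13 → quotient 3, remainder 2
13 ÷ 2 → quotient 6, remainder 1
2 ÷ 1 → quotient 2, remainder 0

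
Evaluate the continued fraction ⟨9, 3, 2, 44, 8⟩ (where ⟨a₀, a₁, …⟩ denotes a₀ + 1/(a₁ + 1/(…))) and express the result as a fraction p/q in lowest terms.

23169/2495

Work from the innermost term outward:
Start with 8.
44 + 1/(8/1) = 44 + 1/8 = 353/8
2 + 1/(353/8) = 2 + 8/353 = 714/353
3 + 1/(714/353) = 3 + 353/714 = 2495/714
9 + 1/(2495/714) = 9 + 714/2495 = 23169/2495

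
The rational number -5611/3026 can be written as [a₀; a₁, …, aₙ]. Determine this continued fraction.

⌊-5611/3026⌋ = -2, remainder 441
⌊3026/441⌋ = 6, remainder 380
⌊441/380⌋ = 1, remainder 61
⌊380/61⌋ = 6, remainder 14
⌊61/14⌋ = 4, remainder 5
⌊14/5⌋ = 2, remainder 4
⌊5/4⌋ = 1, remainder 1
⌊4/1⌋ = 4, remainder 0

[-2; 6, 1, 6, 4, 2, 1, 4]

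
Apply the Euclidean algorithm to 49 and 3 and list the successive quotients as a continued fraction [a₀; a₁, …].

⌊49/3⌋ = 16, remainder 1
⌊3/1⌋ = 3, remainder 0

[16; 3]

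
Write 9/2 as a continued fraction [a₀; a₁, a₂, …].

9 = 4·2 + 1, so a_0 = 4
2 = 2·1 + 0, so a_1 = 2

[4; 2]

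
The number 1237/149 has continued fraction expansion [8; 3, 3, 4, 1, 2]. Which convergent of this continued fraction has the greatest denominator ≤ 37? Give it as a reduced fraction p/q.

List convergents until the denominator exceeds the bound:
a_0 = 8: 8/1  (≤ bound)
a_1 = 3: 25/3  (≤ bound)
a_2 = 3: 83/10  (≤ bound)
a_3 = 4: 357/43  (> 37, stop)

83/10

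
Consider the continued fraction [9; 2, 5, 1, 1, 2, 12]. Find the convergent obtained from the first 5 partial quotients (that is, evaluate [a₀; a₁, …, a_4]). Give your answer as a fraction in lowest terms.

Build up convergents one term at a time:
a_0 = 9: 9/1
a_1 = 2: 19/2
a_2 = 5: 104/11
a_3 = 1: 123/13
a_4 = 1: 227/24

227/24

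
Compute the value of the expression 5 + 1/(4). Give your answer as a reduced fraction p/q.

Work from the innermost term outward:
Start with 4.
5 + 1/(4/1) = 5 + 1/4 = 21/4

21/4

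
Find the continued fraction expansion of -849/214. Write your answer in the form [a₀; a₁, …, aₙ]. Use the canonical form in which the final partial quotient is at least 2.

[-4; 30, 1, 1, 3]

Run the Euclidean algorithm, recording each quotient:
⌊-849/214⌋ = -4, remainder 7
⌊214/7⌋ = 30, remainder 4
⌊7/4⌋ = 1, remainder 3
⌊4/3⌋ = 1, remainder 1
⌊3/1⌋ = 3, remainder 0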